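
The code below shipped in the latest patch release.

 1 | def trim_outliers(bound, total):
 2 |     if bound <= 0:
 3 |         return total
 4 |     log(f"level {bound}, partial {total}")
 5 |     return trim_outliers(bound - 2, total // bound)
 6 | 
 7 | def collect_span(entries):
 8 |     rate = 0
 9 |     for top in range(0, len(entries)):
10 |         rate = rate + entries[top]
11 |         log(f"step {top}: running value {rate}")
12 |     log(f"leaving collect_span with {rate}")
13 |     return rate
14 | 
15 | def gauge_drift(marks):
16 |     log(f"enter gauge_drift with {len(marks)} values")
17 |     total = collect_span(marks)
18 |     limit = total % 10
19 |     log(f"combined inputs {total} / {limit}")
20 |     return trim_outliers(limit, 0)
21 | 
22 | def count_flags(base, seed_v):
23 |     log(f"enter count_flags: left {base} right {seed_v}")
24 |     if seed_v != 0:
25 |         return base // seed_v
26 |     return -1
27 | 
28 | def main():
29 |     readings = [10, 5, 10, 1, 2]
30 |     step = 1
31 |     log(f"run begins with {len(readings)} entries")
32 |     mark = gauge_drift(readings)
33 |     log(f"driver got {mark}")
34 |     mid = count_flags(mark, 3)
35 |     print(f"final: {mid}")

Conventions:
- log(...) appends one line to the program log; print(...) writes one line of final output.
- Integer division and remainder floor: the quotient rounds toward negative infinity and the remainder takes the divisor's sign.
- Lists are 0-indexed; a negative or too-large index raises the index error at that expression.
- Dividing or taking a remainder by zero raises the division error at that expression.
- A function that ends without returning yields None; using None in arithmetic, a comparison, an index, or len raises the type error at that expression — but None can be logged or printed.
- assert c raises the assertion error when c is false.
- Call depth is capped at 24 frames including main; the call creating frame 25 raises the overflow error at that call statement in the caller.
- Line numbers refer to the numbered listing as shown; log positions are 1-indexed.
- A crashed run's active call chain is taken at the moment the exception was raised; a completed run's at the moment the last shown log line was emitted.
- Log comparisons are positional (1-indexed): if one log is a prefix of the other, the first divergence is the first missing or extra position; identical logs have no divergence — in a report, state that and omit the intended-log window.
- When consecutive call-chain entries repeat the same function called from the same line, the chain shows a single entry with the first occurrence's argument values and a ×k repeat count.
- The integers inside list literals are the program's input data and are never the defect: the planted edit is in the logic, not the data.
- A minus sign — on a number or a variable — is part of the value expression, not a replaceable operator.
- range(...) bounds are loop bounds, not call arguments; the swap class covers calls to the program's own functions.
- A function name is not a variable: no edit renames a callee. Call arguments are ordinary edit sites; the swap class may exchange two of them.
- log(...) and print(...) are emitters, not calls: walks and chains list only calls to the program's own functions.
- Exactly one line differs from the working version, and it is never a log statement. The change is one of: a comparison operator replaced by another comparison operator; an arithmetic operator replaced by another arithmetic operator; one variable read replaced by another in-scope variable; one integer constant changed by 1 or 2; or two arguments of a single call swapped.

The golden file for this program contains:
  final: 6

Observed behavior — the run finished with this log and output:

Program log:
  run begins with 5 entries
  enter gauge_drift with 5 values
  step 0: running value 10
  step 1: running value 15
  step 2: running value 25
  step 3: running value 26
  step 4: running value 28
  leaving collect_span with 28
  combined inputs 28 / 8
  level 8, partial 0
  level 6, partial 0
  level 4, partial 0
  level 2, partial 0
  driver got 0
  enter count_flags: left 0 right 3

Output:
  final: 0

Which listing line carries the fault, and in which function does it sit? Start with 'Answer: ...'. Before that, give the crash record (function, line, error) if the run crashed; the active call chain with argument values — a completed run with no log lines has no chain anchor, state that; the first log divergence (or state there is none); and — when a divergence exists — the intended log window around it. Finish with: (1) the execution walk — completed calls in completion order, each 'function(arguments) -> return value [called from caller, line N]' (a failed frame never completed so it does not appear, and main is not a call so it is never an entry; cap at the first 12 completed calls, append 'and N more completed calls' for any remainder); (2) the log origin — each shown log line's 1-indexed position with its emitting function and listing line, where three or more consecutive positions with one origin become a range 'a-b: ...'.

Answer: the defect is in trim_outliers at line 5.
Key fact: Position 11 is the first bad log line: 'level 6, partial 0' should read 'level 6, partial 8'.
Call chain: main -> count_flags(0, 3) (called at line 34).
First divergence: at position 11 the run shows 'level 6, partial 0' where the working version logs 'level 6, partial 8'.
Intended log window:
  9: combined inputs 28 / 8
  10: level 8, partial 0
  11: level 6, partial 8
  12: level 4, partial 14
Execution walk:
  collect_span([10, 5, 10, 1, 2]) -> 28  [called from gauge_drift, line 17]
  trim_outliers(0, 0) -> 0  [called from trim_outliers, line 5]
  trim_outliers(2, 0) -> 0  [called from trim_outliers, line 5]
  trim_outliers(4, 0) -> 0  [called from trim_outliers, line 5]
  trim_outliers(6, 0) -> 0  [called from trim_outliers, line 5]
  trim_outliers(8, 0) -> 0  [called from gauge_drift, line 20]
  gauge_drift([10, 5, 10, 1, 2]) -> 0  [called from main, line 32]
  count_flags(0, 3) -> 0  [called from main, line 34]
Log origins:
  1: emitted by main (line 31)
  2: emitted by gauge_drift (line 16)
  3-7: emitted by collect_span (line 11)
  8: emitted by collect_span (line 12)
  9: emitted by gauge_drift (line 19)
  10-13: emitted by trim_outliers (line 4)
  14: emitted by main (line 33)
  15: emitted by count_flags (line 23)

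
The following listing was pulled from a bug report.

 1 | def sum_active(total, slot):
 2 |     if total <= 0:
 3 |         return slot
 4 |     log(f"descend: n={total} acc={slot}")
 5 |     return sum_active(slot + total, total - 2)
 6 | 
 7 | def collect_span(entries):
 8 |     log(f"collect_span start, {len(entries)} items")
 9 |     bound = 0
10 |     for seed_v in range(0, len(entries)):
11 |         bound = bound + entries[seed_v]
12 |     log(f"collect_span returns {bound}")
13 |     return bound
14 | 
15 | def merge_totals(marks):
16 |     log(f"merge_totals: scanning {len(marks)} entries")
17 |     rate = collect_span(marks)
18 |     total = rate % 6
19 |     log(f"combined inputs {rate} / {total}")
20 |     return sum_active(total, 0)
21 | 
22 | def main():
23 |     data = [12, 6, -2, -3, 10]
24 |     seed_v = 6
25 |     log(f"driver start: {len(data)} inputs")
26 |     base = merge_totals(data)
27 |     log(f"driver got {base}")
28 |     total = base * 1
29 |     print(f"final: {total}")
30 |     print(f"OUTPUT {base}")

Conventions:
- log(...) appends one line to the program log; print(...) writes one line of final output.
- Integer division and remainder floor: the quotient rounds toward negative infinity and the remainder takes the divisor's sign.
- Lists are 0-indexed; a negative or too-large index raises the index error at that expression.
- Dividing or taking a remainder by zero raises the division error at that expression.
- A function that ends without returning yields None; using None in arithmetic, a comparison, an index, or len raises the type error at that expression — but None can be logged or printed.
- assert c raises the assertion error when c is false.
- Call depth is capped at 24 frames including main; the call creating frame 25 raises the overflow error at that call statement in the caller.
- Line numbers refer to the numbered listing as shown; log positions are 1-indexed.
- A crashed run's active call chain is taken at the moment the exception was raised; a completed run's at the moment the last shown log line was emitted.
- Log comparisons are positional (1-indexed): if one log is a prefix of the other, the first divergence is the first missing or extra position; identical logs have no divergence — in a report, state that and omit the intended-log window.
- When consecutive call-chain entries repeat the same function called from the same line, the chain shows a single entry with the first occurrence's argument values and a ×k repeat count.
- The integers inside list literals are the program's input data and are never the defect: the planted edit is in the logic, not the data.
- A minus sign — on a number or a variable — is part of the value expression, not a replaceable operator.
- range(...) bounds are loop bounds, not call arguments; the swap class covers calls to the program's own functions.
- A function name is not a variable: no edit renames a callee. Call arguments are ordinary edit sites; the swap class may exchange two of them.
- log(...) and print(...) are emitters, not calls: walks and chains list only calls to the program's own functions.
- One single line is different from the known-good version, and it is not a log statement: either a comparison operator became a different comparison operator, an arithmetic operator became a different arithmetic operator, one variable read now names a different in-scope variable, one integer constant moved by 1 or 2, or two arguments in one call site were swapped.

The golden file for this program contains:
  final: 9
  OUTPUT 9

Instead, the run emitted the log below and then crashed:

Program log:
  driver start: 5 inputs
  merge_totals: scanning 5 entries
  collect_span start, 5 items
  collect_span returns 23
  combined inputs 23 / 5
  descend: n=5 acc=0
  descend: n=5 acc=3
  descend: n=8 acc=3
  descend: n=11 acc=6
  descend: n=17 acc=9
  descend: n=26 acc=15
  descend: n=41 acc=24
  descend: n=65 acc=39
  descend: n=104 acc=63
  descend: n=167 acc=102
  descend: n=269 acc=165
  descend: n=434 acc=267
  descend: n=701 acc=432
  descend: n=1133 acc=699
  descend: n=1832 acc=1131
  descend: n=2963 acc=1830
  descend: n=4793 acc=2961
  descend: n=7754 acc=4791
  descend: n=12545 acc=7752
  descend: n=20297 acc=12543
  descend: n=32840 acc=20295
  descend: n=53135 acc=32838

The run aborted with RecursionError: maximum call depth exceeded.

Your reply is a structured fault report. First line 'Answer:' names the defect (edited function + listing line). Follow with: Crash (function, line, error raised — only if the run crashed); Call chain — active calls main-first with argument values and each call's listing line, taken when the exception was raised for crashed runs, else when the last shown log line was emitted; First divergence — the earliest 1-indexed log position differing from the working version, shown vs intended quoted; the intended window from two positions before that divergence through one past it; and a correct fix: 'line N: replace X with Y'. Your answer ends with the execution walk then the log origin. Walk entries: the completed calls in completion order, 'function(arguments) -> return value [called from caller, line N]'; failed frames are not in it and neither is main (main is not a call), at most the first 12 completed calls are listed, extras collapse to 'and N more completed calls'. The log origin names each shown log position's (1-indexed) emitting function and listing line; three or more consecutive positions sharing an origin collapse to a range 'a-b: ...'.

Answer: the defect is in sum_active at line 5.
Key observation: The earliest visible damage is log position 7 — 'descend: n=5 acc=3' rather than the intended 'descend: n=3 acc=5'.
Crash: sum_active, line 5, RecursionError.
Call chain: main -> merge_totals([12, 6, -2, -3, 10]) (called at line 26) -> sum_active(5, 0) (called at line 20) -> sum_active(5, 3) (called at line 5) ×21.
First divergence: position 7 — shown 'descend: n=5 acc=3', intended 'descend: n=3 acc=5'.
Intended log window:
  5: combined inputs 23 / 5
  6: descend: n=5 acc=0
  7: descend: n=3 acc=5
  8: descend: n=1 acc=8
Execution walk:
  collect_span([12, 6, -2, -3, 10]) -> 23  [called from merge_totals, line 17]
Log origin:
  1: emitted by main (line 25)
  2: emitted by merge_totals (line 16)
  3: emitted by collect_span (line 8)
  4: emitted by collect_span (line 12)
  5: emitted by merge_totals (line 19)
  6-27: emitted by sum_active (line 4)
A correct fix: line 5: replace `sum_active(slot + total, total - 2)` with `sum_active(total - 2, slot + total)`.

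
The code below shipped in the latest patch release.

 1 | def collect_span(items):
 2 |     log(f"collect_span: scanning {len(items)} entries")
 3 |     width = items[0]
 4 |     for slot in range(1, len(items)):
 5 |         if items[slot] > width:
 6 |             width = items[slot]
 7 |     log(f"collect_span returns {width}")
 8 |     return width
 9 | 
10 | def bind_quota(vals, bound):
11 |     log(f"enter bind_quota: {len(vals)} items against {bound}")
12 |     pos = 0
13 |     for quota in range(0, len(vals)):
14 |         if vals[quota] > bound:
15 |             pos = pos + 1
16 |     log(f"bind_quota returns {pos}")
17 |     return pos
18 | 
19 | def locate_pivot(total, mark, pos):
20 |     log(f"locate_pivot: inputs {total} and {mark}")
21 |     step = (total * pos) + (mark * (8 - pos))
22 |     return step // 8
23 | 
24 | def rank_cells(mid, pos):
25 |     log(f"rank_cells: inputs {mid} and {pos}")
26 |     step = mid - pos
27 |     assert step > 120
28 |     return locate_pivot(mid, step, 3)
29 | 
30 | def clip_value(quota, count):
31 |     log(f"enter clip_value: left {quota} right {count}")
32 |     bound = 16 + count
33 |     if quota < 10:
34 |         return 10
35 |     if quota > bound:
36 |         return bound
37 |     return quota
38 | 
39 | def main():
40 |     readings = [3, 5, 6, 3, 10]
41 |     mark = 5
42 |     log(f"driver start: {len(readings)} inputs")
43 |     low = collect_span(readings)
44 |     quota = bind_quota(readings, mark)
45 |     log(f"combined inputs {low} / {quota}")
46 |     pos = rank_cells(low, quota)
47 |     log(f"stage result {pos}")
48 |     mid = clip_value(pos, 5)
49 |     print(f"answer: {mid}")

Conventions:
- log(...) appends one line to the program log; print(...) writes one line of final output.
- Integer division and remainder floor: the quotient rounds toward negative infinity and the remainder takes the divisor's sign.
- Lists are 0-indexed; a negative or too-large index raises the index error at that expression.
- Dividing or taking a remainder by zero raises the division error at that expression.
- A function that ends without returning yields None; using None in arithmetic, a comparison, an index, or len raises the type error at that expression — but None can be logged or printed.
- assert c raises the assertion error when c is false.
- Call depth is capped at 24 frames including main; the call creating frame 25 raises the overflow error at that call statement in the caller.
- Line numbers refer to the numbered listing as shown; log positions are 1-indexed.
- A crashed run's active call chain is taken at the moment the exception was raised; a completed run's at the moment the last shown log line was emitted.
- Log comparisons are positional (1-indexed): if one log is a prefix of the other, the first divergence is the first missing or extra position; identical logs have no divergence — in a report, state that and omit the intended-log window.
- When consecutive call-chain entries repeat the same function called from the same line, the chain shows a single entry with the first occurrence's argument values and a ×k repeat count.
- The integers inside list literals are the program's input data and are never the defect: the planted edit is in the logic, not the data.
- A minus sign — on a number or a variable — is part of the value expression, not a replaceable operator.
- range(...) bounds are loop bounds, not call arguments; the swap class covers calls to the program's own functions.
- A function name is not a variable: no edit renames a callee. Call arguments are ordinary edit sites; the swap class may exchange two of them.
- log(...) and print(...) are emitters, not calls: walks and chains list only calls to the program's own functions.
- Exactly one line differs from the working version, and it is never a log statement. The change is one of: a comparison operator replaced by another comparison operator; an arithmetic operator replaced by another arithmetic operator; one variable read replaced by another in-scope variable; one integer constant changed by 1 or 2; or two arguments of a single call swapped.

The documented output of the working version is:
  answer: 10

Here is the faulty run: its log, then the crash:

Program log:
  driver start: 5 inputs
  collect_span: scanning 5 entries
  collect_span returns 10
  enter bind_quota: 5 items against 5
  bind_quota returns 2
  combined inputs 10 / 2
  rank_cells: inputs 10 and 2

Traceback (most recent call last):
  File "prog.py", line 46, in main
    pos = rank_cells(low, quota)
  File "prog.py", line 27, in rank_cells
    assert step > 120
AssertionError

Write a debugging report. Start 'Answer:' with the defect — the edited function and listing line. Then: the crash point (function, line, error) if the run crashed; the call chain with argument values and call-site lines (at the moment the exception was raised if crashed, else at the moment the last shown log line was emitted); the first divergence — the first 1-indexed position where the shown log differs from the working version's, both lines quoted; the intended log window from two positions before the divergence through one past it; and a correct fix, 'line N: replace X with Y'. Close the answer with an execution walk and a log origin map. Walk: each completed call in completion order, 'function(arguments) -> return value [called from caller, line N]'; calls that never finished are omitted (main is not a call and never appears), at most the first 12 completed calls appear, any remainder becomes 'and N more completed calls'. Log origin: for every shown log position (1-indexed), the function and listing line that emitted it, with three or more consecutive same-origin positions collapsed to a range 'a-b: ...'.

Answer: the defect is in rank_cells at line 27.
Key observation: The faulty run's log stops after 7 lines; the working version's next line would be 'locate_pivot: inputs 10 and 8'.
Crash: rank_cells, line 27, AssertionError.
Call chain: main -> rank_cells(10, 2) (called at line 46).
First divergence: position 8; the shown log stops at 7 lines while the working version next logs 'locate_pivot: inputs 10 and 8'.
Intended log window:
  6: combined inputs 10 / 2
  7: rank_cells: inputs 10 and 2
  8: locate_pivot: inputs 10 and 8
  9: stage result 8
Execution walk:
  collect_span([3, 5, 6, 3, 10]) -> 10  [called from main, line 43]
  bind_quota([3, 5, 6, 3, 10], 5) -> 2  [called from main, line 44]
Log origins:
  1: from main, line 42
  2: from collect_span, line 2
  3: from collect_span, line 7
  4: from bind_quota, line 11
  5: from bind_quota, line 16
  6: from main, line 45
  7: from rank_cells, line 25
A correct fix: line 27: replace `>` with `<=`.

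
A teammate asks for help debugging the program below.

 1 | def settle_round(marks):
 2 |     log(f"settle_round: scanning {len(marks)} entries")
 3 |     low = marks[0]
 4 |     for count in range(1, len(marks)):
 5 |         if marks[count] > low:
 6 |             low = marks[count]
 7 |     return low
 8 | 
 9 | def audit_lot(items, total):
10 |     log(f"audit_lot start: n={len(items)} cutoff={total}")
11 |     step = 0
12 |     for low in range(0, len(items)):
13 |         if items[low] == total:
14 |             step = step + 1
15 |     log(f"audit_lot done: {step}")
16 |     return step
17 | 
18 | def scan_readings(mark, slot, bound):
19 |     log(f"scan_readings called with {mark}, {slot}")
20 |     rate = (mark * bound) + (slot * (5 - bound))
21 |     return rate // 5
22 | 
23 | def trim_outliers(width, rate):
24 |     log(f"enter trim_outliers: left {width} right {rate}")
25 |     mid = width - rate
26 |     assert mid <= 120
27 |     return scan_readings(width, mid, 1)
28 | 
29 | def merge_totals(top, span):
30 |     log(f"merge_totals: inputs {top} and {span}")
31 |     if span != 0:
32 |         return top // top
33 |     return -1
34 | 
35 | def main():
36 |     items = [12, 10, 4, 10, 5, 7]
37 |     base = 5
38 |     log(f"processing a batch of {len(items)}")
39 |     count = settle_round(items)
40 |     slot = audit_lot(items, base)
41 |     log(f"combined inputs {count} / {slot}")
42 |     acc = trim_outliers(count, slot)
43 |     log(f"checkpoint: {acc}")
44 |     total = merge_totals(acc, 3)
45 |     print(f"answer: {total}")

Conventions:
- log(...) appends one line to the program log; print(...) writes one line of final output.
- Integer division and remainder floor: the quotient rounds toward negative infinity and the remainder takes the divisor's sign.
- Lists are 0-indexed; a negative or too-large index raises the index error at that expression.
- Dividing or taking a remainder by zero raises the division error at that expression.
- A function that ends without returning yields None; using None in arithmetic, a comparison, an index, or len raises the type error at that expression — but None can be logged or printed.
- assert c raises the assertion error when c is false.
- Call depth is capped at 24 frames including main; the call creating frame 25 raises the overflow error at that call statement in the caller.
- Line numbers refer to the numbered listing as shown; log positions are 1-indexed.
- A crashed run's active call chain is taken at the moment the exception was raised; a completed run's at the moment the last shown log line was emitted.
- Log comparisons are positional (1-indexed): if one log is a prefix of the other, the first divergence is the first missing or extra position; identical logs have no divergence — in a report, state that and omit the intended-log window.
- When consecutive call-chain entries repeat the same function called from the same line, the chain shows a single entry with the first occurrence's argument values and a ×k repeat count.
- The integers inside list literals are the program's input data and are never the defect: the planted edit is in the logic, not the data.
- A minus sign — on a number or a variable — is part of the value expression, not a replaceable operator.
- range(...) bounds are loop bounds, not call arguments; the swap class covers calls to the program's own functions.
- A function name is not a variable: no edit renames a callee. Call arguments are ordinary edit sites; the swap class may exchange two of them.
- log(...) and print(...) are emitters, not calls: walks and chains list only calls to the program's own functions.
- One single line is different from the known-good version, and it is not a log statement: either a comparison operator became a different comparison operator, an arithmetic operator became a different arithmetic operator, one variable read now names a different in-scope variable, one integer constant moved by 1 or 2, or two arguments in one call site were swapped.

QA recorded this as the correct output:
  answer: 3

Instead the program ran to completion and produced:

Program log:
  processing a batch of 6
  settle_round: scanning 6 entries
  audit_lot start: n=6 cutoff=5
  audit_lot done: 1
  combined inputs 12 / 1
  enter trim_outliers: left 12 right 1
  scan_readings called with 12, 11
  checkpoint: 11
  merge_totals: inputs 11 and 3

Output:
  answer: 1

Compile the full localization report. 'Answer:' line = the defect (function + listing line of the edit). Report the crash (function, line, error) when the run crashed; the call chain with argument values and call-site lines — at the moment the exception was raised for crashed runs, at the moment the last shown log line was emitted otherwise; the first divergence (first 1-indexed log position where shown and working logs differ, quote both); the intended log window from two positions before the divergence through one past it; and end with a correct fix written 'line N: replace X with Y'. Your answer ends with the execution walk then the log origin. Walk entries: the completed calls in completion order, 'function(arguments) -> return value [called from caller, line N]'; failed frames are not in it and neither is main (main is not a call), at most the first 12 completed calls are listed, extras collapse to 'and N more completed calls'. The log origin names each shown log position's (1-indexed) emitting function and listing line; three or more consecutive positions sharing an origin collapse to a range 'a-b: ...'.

Answer: the defect is in merge_totals at line 32.
Core observation: Every logged value matches the working version; the printed result is what differs.
Call chain: main -> merge_totals(11, 3) (called at line 44).
First divergence: none (the log streams are identical).
Execution walk:
  settle_round([12, 10, 4, 10, 5, 7]) -> 12  [called from main, line 39]
  audit_lot([12, 10, 4, 10, 5, 7], 5) -> 1  [called from main, line 40]
  scan_readings(12, 11, 1) -> 11  [called from trim_outliers, line 27]
  trim_outliers(12, 1) -> 11  [called from main, line 42]
  merge_totals(11, 3) -> 1  [called from main, line 44]
Log origin:
  1 — main, line 38
  2 — settle_round, line 2
  3 — audit_lot, line 10
  4 — audit_lot, line 15
  5 — main, line 41
  6 — trim_outliers, line 24
  7 — scan_readings, line 19
  8 — main, line 43
  9 — merge_totals, line 30
A correct fix: line 32: replace `top // top` with `top // span`.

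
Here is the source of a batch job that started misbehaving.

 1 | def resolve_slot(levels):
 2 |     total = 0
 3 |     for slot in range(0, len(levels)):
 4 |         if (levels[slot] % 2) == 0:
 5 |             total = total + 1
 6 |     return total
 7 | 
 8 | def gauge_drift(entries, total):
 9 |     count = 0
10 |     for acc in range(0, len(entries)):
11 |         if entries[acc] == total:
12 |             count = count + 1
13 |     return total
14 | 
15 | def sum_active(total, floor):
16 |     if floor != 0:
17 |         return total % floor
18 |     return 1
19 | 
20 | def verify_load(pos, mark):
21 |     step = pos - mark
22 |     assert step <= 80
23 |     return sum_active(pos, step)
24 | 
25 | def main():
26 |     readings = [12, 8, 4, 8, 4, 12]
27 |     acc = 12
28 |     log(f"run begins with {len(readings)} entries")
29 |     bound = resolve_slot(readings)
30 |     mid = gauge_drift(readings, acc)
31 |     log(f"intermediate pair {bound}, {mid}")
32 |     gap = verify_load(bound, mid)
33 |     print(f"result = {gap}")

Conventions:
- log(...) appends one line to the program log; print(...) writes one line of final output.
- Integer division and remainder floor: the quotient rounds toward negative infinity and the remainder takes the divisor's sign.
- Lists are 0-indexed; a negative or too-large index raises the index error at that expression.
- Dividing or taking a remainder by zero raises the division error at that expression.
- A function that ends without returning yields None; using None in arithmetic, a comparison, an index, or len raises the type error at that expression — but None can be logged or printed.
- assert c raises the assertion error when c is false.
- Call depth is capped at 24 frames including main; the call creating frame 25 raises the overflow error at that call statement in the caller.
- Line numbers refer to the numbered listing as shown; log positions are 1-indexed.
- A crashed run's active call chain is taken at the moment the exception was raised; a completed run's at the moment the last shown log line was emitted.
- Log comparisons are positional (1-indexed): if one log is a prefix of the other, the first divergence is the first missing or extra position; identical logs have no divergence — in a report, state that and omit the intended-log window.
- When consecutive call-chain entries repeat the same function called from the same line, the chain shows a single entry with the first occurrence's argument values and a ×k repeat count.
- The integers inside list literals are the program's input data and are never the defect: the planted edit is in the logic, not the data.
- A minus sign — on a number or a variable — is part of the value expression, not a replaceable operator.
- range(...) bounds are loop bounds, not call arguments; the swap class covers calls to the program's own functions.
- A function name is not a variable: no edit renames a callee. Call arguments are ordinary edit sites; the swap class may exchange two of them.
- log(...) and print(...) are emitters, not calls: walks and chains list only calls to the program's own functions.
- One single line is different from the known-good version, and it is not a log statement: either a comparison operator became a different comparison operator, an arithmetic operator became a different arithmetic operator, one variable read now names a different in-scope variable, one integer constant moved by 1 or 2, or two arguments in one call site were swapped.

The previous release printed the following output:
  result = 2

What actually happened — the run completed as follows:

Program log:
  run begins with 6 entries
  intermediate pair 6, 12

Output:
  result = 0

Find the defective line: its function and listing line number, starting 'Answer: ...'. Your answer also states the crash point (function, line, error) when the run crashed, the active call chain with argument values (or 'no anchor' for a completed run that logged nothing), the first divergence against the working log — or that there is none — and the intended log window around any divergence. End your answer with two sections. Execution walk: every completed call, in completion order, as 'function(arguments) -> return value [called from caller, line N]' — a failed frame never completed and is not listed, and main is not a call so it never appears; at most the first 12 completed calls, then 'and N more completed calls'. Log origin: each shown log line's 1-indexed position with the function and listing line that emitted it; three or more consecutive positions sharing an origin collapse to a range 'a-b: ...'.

Answer: the defect is in gauge_drift at line 13.
Key observation: Log line 2 is where behavior first shows: 'intermediate pair 6, 12' appears instead of 'intermediate pair 6, 2'.
Call chain: main.
First divergence: position 2 — the shown line 'intermediate pair 6, 12' should read 'intermediate pair 6, 2'.
Intended log window:
  1: run begins with 6 entries
  2: intermediate pair 6, 2
Execution walk:
  resolve_slot([12, 8, 4, 8, 4, 12]) -> 6  [called from main, line 29]
  gauge_drift([12, 8, 4, 8, 4, 12], 12) -> 12  [called from main, line 30]
  sum_active(6, -6) -> 0  [called from verify_load, line 23]
  verify_load(6, 12) -> 0  [called from main, line 32]
Log origin:
  1: from main, line 28
  2: from main, line 31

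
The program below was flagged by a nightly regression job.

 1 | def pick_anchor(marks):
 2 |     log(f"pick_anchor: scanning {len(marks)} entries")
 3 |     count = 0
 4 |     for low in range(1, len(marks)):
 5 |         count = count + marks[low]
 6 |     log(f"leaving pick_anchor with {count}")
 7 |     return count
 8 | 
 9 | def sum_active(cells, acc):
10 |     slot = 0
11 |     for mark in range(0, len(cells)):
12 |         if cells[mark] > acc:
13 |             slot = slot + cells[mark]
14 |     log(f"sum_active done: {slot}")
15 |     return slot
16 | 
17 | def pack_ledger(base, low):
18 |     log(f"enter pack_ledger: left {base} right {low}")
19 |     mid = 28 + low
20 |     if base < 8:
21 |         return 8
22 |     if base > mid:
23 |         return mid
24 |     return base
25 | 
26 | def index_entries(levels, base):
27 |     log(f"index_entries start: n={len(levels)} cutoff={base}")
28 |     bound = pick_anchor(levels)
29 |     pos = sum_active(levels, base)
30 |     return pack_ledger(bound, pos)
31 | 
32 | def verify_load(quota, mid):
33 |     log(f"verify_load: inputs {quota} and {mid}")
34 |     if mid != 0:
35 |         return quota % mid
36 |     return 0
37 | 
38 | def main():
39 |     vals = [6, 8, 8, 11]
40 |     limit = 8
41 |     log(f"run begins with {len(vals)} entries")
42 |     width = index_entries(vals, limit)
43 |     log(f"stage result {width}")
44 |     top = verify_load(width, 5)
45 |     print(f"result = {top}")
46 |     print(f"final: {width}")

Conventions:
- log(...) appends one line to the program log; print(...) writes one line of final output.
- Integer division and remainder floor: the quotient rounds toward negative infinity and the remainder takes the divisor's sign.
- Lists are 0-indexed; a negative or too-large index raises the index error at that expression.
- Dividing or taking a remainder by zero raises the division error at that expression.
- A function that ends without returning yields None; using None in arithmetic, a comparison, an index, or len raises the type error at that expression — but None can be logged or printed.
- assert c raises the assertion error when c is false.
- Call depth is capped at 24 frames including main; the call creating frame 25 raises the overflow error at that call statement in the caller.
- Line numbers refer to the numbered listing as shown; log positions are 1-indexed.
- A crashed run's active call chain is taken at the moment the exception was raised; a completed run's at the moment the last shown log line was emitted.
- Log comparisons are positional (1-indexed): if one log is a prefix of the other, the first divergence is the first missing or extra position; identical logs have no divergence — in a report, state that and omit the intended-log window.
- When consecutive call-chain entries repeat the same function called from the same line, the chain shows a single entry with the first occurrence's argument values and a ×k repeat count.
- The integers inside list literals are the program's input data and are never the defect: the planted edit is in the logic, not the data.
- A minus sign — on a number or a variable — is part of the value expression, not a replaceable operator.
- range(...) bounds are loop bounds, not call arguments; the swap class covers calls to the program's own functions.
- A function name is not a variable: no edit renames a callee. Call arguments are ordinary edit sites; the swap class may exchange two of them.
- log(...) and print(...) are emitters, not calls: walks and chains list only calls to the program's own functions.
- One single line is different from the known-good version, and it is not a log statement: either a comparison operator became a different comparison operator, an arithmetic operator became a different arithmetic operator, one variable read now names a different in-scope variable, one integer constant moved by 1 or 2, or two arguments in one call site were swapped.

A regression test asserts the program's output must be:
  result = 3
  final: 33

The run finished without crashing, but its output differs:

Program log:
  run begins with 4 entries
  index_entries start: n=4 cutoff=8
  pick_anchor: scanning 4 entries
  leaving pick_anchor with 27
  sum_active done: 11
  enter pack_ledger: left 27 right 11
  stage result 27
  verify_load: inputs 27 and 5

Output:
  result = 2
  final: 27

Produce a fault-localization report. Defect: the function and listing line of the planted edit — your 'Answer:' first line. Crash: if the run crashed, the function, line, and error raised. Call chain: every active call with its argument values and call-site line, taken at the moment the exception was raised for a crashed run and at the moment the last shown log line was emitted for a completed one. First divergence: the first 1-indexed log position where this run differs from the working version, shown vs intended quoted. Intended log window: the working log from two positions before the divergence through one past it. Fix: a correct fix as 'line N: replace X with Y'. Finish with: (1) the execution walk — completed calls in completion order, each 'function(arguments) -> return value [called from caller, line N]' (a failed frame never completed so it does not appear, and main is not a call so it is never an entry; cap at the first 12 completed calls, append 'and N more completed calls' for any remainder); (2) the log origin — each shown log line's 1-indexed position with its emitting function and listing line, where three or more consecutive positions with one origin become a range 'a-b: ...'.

Answer: the defect is in pick_anchor at line 4.
The tell: The log first diverges at position 4: the faulty run prints 'leaving pick_anchor with 27' where the working version prints 'leaving pick_anchor with 33'.
Call chain: main -> verify_load(27, 5) (called at line 44).
First divergence: at position 4 the run shows 'leaving pick_anchor with 27' where the working version logs 'leaving pick_anchor with 33'.
Intended log window:
  2: index_entries start: n=4 cutoff=8
  3: pick_anchor: scanning 4 entries
  4: leaving pick_anchor with 33
  5: sum_active done: 11
Execution walk:
  pick_anchor([6, 8, 8, 11]) -> 27  [called from index_entries, line 28]
  sum_active([6, 8, 8, 11], 8) -> 11  [called from index_entries, line 29]
  pack_ledger(27, 11) -> 27  [called from index_entries, line 30]
  index_entries([6, 8, 8, 11], 8) -> 27  [called from main, line 42]
  verify_load(27, 5) -> 2  [called from main, line 44]
Log line origins:
  1: from main, line 41
  2: from index_entries, line 27
  3: from pick_anchor, line 2
  4: from pick_anchor, line 6
  5: from sum_active, line 14
  6: from pack_ledger, line 18
  7: from main, line 43
  8: from verify_load, line 33
A correct fix: line 4: replace `1` with `0`.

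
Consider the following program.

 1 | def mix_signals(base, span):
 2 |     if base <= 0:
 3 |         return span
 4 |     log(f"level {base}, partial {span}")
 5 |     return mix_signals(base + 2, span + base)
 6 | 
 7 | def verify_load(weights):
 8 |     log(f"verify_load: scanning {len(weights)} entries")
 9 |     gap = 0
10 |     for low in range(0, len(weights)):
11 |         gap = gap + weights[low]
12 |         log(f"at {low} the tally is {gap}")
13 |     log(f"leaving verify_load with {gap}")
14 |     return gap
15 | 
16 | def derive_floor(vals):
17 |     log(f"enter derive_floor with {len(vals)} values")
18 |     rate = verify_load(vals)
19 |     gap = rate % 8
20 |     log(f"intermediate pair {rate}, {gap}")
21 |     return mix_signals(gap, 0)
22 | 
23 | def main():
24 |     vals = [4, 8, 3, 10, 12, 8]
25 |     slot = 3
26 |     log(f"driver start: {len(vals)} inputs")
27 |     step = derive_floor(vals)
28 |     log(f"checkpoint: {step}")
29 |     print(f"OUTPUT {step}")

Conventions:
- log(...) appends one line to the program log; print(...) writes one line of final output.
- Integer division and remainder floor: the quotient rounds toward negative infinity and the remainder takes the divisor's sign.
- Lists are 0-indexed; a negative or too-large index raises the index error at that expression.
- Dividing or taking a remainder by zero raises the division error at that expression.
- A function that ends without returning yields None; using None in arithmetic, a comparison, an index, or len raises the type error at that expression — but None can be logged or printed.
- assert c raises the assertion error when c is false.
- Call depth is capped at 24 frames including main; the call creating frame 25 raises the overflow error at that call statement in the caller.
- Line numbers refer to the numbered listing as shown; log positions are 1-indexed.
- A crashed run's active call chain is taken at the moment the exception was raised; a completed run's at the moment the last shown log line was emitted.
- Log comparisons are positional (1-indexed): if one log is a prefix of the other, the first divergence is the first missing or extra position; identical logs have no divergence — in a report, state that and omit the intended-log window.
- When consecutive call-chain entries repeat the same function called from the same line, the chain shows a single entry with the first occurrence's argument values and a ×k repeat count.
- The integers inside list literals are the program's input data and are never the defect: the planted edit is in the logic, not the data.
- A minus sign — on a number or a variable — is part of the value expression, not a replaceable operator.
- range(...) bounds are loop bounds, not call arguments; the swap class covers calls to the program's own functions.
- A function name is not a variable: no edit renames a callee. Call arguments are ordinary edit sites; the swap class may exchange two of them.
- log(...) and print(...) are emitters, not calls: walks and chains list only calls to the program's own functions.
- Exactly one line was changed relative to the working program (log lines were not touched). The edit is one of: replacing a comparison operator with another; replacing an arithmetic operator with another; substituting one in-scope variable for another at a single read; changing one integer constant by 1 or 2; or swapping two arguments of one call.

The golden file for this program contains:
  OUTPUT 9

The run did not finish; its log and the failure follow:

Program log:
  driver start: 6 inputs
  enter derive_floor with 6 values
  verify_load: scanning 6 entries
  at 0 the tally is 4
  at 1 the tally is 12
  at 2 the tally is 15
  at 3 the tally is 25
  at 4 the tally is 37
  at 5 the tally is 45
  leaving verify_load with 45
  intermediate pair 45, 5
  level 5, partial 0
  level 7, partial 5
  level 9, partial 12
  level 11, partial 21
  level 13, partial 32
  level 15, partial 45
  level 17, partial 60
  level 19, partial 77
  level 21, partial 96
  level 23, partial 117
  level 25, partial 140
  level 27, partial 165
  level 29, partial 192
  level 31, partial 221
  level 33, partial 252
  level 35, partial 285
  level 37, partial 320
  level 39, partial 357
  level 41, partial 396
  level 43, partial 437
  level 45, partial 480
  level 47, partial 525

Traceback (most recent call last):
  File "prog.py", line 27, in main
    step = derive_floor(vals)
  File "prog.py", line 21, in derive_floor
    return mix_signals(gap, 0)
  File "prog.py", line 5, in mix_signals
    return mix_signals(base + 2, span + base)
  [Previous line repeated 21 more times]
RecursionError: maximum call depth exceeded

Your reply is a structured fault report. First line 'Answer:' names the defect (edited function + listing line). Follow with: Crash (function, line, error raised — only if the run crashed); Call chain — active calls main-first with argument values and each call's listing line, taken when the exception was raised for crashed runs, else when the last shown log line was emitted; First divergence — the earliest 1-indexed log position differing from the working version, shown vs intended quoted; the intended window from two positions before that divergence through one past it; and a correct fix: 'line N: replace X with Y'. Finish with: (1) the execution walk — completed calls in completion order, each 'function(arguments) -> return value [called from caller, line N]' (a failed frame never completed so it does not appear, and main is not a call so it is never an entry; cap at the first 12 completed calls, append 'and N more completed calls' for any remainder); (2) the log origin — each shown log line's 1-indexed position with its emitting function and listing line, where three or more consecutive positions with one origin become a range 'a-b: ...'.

Answer: the defect is in mix_signals at line 5.
The tell: The earliest visible damage is log position 13 — 'level 7, partial 5' rather than the intended 'level 3, partial 5'.
Crash: mix_signals, line 5, RecursionError.
Call chain: main -> derive_floor([4, 8, 3, 10, 12, 8]) (called at line 27) -> mix_signals(5, 0) (called at line 21) -> mix_signals(7, 5) (called at line 5) ×21.
First divergence: position 13 — shown 'level 7, partial 5', intended 'level 3, partial 5'.
Intended log window:
  11: intermediate pair 45, 5
  12: level 5, partial 0
  13: level 3, partial 5
  14: level 1, partial 8
Execution walk:
  verify_load([4, 8, 3, 10, 12, 8]) -> 45  [called from derive_floor, line 18]
Log origins:
  1: from main, line 26
  2: from derive_floor, line 17
  3: from verify_load, line 8
  4-9: from verify_load, line 12
  10: from verify_load, line 13
  11: from derive_floor, line 20
  12-33: from mix_signals, line 4
A correct fix: line 5: replace `base + 2` with `base - 2`.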